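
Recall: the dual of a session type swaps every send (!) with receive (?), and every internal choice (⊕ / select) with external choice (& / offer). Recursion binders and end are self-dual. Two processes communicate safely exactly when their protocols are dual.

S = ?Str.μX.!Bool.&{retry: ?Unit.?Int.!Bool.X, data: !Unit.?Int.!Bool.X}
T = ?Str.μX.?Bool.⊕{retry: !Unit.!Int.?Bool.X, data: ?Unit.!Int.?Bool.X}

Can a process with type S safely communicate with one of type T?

NO

?Str vs ?Str  ✗ same direction on both sides — not dual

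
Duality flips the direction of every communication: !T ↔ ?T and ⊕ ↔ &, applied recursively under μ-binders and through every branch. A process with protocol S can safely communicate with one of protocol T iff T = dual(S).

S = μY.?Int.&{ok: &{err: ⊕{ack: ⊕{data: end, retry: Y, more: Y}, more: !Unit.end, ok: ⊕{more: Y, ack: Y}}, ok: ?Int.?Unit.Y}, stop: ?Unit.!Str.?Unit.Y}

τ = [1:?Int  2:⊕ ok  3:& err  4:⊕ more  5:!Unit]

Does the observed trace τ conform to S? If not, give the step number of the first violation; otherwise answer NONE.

2

[1] ?Int  ok  cont: &{ok: &{err: ⊕{ack: ⊕{data: end, retry: μY.…, more: μY.…}, more: !Unit.end, ok: ⊕{more: μY.…, ack: μY.…}}, ok: ?Int.?Unit.μY.…}, stop: ?Unit.!Str.?Unit.μY.…}
[2] got ⊕ ok, protocol expects & ok or & stop  ✗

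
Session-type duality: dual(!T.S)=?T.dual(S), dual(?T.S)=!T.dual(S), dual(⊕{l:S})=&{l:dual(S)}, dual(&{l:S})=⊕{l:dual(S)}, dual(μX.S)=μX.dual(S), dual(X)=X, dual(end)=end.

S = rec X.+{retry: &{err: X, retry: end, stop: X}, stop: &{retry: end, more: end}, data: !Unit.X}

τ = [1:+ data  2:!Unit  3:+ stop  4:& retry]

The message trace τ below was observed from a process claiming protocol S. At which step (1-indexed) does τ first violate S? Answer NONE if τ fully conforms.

NONE

[1] + data  ✓  residual = !Unit.rec X.…
[2] !Unit  ✓  residual = rec X.…
[3] + stop  ✓  residual = &{retry: end, more: end}
[4] & retry  ✓  residual = end
τ conforms to S (length 4)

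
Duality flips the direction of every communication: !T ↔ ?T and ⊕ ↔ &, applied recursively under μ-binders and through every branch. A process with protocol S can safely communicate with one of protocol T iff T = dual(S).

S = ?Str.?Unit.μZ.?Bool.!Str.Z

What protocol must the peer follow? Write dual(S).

?Str = !Str
  ?Unit = !Unit
    μZ = μZ  (binder kept)
      ?Bool = !Bool
        !Str = ?Str
          Z ↦ Z

!Str.!Unit.μZ.!Bool.?Str.Z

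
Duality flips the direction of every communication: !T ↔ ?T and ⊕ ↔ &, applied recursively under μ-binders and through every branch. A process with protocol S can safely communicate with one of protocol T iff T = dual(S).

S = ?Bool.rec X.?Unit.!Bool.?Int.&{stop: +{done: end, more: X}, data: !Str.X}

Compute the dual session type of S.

?Bool ↦ !Bool
  rec X ↦ rec X  (μ self-dual)
    ?Unit ↦ !Unit
      !Bool ↦ ?Bool
        ?Int ↦ !Int
          &{stop,data} ↦ +{stop,data}  (offer→select)
            [stop]
              +{done,more} ↦ &{done,more}  (⊕→&)
                [done]
                  end ↦ end
                [more]
                  X ↦ X
            [data]
              !Str ↦ ?Str
                X ↦ X

!Bool.rec X.!Unit.?Bool.!Int.+{stop: &{done: end, more: X}, data: ?Str.X}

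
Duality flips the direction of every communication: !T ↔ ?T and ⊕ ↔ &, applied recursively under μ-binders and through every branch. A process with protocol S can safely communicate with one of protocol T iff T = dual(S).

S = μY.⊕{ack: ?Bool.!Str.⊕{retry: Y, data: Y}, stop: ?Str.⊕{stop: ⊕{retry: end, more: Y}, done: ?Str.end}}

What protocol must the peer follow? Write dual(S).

μY.&{ack: !Bool.?Str.&{retry: Y, data: Y}, stop: !Str.&{stop: &{retry: end, more: Y}, done: !Str.end}}

μY → μY  (binder kept)
  ⊕{ack,stop} → &{ack,stop}  (select→offer)
    • ack:
      ?Bool → !Bool
        !Str → ?Str
          ⊕{retry,data} → &{retry,data}  (select→offer)
            • retry:
              dual(Y) = Y
            • data:
              dual(Y) = Y
    • stop:
      ?Str → !Str
        ⊕{stop,done} → &{stop,done}  (select→offer)
          • stop:
            ⊕{retry,more} → &{retry,more}  (select→offer)
              • retry:
                dual(end) = end
              • more:
                dual(Y) = Y
          • done:
            ?Str → !Str
              dual(end) = end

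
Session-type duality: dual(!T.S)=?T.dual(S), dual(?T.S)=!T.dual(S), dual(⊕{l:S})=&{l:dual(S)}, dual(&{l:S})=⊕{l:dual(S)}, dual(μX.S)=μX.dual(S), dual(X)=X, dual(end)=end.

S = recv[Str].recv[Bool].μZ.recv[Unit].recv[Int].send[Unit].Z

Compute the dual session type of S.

send[Str].send[Bool].μZ.send[Unit].send[Int].recv[Unit].Z

recv[Str] = send[Str]
  recv[Bool] = send[Bool]
    μZ = μZ  (μ self-dual)
      recv[Unit] = send[Unit]
        recv[Int] = send[Int]
          send[Unit] = recv[Unit]
            Z ↦ Z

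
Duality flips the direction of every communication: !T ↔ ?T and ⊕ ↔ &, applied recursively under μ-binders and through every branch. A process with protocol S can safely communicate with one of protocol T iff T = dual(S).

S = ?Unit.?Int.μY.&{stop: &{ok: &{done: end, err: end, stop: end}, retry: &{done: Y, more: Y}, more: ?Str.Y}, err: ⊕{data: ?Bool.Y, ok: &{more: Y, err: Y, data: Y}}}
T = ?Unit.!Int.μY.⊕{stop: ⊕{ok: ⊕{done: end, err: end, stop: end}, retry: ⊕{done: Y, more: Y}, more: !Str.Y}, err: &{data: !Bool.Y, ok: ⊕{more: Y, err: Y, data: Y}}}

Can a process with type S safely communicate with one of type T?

NO

?Unit | ?Unit  ✗ same direction on both sides — not dual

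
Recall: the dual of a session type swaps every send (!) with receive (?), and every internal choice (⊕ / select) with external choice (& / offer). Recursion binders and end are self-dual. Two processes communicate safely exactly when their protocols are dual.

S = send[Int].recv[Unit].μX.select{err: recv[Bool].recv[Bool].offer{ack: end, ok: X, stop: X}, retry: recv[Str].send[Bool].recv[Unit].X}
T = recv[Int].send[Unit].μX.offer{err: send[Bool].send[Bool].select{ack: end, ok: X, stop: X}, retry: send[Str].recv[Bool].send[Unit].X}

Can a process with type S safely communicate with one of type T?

YES

send[Int] | recv[Int]  match
  recv[Unit] | send[Unit]  match
    μX | μX  match (rec unchanged)
      select{err,retry} | offer{err,retry}  match labels match
        case err:
          recv[Bool] | send[Bool]  match
            recv[Bool] | send[Bool]  match
              offer{ack,ok,stop} | select{ack,ok,stop}  match labels match
                case ack:
                  end | end  match
                case ok:
                  X | X  match
                case stop:
                  X | X  match
        case retry:
          recv[Str] | send[Str]  match
            send[Bool] | recv[Bool]  match
              recv[Unit] | send[Unit]  match
                X | X  match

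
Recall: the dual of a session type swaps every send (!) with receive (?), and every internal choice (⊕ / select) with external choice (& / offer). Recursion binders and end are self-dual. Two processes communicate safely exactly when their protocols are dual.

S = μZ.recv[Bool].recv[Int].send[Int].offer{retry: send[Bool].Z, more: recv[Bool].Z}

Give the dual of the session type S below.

μZ.send[Bool].send[Int].recv[Int].select{retry: recv[Bool].Z, more: send[Bool].Z}

μZ ↦ μZ  (μ self-dual)
  recv[Bool] ↦ send[Bool]
    recv[Int] ↦ send[Int]
      send[Int] ↦ recv[Int]
        offer{retry,more} ↦ select{retry,more}  (&→⊕)
          case retry:
            send[Bool] ↦ recv[Bool]
              Z self-dual
          case more:
            recv[Bool] ↦ send[Bool]
              Z self-dual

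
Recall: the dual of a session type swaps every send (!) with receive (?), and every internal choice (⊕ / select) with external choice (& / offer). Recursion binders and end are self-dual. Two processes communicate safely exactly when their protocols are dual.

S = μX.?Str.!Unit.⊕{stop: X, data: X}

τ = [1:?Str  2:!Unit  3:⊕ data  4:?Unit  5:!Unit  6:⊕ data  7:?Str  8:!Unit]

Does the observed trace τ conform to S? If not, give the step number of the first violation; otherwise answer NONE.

4

step 1: ?Str  ✓  cont: !Unit.⊕{stop: μX.…, data: μX.…}
step 2: !Unit  ✓  cont: ⊕{stop: μX.…, data: μX.…}
step 3: ⊕ data  ✓  cont: μX.…
step 4: got ?Unit, protocol expects ?Str  ✗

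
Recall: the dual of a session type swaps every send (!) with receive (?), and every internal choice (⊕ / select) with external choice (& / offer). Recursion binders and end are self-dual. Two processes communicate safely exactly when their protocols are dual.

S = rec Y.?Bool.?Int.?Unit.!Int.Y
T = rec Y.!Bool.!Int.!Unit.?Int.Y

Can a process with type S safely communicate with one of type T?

rec Y ‖ rec Y  ok (rec unchanged)
  ?Bool ‖ !Bool  ok
    ?Int ‖ !Int  ok
      ?Unit ‖ !Unit  ok
        !Int ‖ ?Int  ok
          Y ‖ Y  ok

YES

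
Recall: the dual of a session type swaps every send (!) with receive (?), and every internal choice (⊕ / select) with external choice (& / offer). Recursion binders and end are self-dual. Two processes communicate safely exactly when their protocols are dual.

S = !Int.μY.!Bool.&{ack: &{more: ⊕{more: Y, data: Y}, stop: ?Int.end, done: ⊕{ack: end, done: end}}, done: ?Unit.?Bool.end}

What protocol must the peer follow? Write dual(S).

!Int ↦ ?Int
  μY ↦ μY  (rec unchanged)
    !Bool ↦ ?Bool
      &{ack,done} ↦ ⊕{ack,done}  (&→⊕)
        [ack]
          &{more,stop,done} ↦ ⊕{more,stop,done}  (&→⊕)
            [more]
              ⊕{more,data} ↦ &{more,data}  (⊕→&)
                [more]
                  dual(Y) = Y
                [data]
                  dual(Y) = Y
            [stop]
              ?Int ↦ !Int
                dual(end) = end
            [done]
              ⊕{ack,done} ↦ &{ack,done}  (⊕→&)
                [ack]
                  dual(end) = end
                [done]
                  dual(end) = end
        [done]
          ?Unit ↦ !Unit
            ?Bool ↦ !Bool
              dual(end) = end

?Int.μY.?Bool.⊕{ack: ⊕{more: &{more: Y, data: Y}, stop: !Int.end, done: &{ack: end, done: end}}, done: !Unit.!Bool.end}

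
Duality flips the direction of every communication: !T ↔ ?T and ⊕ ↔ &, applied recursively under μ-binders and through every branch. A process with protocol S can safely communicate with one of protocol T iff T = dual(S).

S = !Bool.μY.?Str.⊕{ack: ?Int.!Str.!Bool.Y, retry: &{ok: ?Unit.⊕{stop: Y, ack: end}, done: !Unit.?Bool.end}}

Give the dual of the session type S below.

!Bool → ?Bool
  μY → μY  (rec unchanged)
    ?Str → !Str
      ⊕{ack,retry} → &{ack,retry}  (internal→external)
        • ack:
          ?Int → !Int
            !Str → ?Str
              !Bool → ?Bool
                dual(Y) = Y
        • retry:
          &{ok,done} → ⊕{ok,done}  (offer→select)
            • ok:
              ?Unit → !Unit
                ⊕{stop,ack} → &{stop,ack}  (internal→external)
                  • stop:
                    dual(Y) = Y
                  • ack:
                    dual(end) = end
            • done:
              !Unit → ?Unit
                ?Bool → !Bool
                  dual(end) = end

?Bool.μY.!Str.&{ack: !Int.?Str.?Bool.Y, retry: ⊕{ok: !Unit.&{stop: Y, ack: end}, done: ?Unit.!Bool.end}}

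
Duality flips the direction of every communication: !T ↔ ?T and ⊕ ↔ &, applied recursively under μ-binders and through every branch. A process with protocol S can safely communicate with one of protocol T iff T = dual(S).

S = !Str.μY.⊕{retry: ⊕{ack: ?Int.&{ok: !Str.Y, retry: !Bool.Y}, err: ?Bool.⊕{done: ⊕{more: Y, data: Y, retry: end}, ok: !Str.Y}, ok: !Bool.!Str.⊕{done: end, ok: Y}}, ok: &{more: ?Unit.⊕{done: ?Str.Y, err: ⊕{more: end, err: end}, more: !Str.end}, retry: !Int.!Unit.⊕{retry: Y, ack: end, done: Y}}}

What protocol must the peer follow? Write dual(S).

!Str = ?Str
  μY = μY  (rec unchanged)
    ⊕{retry,ok} = &{retry,ok}  (select→offer)
      case retry:
        ⊕{ack,err,ok} = &{ack,err,ok}  (select→offer)
          case ack:
            ?Int = !Int
              &{ok,retry} = ⊕{ok,retry}  (offer→select)
                case ok:
                  !Str = ?Str
                    Y self-dual
                case retry:
                  !Bool = ?Bool
                    Y self-dual
          case err:
            ?Bool = !Bool
              ⊕{done,ok} = &{done,ok}  (select→offer)
                case done:
                  ⊕{more,data,retry} = &{more,data,retry}  (select→offer)
                    case more:
                      Y self-dual
                    case data:
                      Y self-dual
                    case retry:
                      end self-dual
                case ok:
                  !Str = ?Str
                    Y self-dual
          case ok:
            !Bool = ?Bool
              !Str = ?Str
                ⊕{done,ok} = &{done,ok}  (select→offer)
                  case done:
                    end self-dual
                  case ok:
                    Y self-dual
      case ok:
        &{more,retry} = ⊕{more,retry}  (offer→select)
          case more:
            ?Unit = !Unit
              ⊕{done,err,more} = &{done,err,more}  (select→offer)
                case done:
                  ?Str = !Str
                    Y self-dual
                case err:
                  ⊕{more,err} = &{more,err}  (select→offer)
                    case more:
                      end self-dual
                    case err:
                      end self-dual
                case more:
                  !Str = ?Str
                    end self-dual
          case retry:
            !Int = ?Int
              !Unit = ?Unit
                ⊕{retry,ack,done} = &{retry,ack,done}  (select→offer)
                  case retry:
                    Y self-dual
                  case ack:
                    end self-dual
                  case done:
                    Y self-dual

?Str.μY.&{retry: &{ack: !Int.⊕{ok: ?Str.Y, retry: ?Bool.Y}, err: !Bool.&{done: &{more: Y, data: Y, retry: end}, ok: ?Str.Y}, ok: ?Bool.?Str.&{done: end, ok: Y}}, ok: ⊕{more: !Unit.&{done: !Str.Y, err: &{more: end, err: end}, more: ?Str.end}, retry: ?Int.?Unit.&{retry: Y, ack: end, done: Y}}}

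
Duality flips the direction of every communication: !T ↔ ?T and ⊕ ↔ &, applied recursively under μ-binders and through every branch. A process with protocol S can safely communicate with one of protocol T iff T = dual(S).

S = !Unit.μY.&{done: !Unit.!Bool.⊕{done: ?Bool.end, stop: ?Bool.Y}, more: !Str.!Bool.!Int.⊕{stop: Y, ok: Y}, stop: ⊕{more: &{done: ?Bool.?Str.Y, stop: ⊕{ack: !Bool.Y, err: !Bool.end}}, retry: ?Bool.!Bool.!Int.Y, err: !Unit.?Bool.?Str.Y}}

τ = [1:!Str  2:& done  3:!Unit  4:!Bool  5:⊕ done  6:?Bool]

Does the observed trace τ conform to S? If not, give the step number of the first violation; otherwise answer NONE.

[1] got !Str, protocol expects !Unit  ✗

1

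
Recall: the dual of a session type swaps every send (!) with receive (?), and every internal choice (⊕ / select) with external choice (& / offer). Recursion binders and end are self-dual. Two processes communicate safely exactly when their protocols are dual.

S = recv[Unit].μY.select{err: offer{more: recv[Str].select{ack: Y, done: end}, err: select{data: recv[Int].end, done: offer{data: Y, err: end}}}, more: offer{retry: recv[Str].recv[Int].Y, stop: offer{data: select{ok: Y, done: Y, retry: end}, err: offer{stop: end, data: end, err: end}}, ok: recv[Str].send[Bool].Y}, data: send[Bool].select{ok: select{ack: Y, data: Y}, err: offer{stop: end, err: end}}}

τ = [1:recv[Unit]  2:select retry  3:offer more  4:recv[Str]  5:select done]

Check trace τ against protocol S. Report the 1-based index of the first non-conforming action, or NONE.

2

step 1: recv[Unit]  ok  now at μY.…
step 2: got select retry, protocol expects select err or select more or select data  ✗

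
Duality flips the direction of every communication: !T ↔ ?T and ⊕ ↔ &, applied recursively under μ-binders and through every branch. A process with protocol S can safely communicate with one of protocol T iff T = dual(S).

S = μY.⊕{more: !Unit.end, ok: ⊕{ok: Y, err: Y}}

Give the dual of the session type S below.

μY = μY  (binder kept)
  ⊕{more,ok} = &{more,ok}  (select→offer)
    case more:
      !Unit = ?Unit
        dual(end) = end
    case ok:
      ⊕{ok,err} = &{ok,err}  (select→offer)
        case ok:
          dual(Y) = Y
        case err:
          dual(Y) = Y

μY.&{more: ?Unit.end, ok: &{ok: Y, err: Y}}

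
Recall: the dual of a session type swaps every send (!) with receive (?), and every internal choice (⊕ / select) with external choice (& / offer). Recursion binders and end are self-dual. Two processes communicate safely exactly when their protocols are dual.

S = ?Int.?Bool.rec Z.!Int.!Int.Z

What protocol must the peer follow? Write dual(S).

!Int.!Bool.rec Z.?Int.?Int.Z

?Int = !Int
  ?Bool = !Bool
    rec Z = rec Z  (μ self-dual)
      !Int = ?Int
        !Int = ?Int
          Z self-dual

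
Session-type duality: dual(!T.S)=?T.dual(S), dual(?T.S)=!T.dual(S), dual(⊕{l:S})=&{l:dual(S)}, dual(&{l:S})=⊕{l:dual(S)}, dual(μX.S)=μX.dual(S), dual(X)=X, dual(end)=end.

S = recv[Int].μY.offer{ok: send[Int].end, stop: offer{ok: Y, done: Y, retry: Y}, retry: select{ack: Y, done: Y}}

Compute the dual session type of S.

send[Int].μY.select{ok: recv[Int].end, stop: select{ok: Y, done: Y, retry: Y}, retry: offer{ack: Y, done: Y}}

recv[Int] ↦ send[Int]
  μY ↦ μY  (rec unchanged)
    offer{ok,stop,retry} ↦ select{ok,stop,retry}  (external→internal)
      case ok:
        send[Int] ↦ recv[Int]
          end self-dual
      case stop:
        offer{ok,done,retry} ↦ select{ok,done,retry}  (external→internal)
          case ok:
            Y self-dual
          case done:
            Y self-dual
          case retry:
            Y self-dual
      case retry:
        select{ack,done} ↦ offer{ack,done}  (⊕→&)
          case ack:
            Y self-dual
          case done:
            Y self-dual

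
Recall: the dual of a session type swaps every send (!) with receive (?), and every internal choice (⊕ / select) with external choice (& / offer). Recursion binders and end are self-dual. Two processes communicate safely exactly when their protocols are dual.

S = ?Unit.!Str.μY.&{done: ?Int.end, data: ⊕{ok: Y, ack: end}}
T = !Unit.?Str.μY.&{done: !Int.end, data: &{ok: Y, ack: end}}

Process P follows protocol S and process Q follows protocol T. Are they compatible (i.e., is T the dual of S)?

NO

?Unit vs !Unit  match
  !Str vs ?Str  match
    μY vs μY  match (binder kept)
      &{done,data} vs &{done,data}  ✗ choice polarity not flipped — not dual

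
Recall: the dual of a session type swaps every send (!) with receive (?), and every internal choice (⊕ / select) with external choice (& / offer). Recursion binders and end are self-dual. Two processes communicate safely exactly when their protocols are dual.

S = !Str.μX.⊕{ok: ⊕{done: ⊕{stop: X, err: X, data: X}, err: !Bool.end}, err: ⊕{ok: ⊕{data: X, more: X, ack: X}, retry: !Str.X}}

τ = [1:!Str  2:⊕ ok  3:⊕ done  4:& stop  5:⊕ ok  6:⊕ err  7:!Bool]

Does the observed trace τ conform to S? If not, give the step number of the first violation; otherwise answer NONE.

4

@1 !Str  ✓  cont: μX.…
@2 ⊕ ok  ✓  cont: ⊕{done: ⊕{stop: μX.…, err: μX.…, data: μX.…}, err: !Bool.end}
@3 ⊕ done  ✓  cont: ⊕{stop: μX.…, err: μX.…, data: μX.…}
@4 got & stop, protocol expects ⊕ stop or ⊕ err or ⊕ data  ✗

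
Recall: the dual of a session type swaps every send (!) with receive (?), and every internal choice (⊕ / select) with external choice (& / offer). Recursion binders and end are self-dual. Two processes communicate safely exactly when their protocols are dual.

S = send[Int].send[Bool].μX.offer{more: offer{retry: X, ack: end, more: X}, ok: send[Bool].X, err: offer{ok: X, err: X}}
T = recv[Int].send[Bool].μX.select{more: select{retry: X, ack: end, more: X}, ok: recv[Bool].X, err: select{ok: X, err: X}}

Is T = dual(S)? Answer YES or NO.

NO

send[Int] | recv[Int]  ok
  send[Bool] | send[Bool]  ✗ same direction on both sides — not dual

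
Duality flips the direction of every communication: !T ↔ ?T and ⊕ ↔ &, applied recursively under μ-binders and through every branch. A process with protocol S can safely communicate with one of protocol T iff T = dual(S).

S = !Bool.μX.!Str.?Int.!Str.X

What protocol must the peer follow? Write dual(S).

?Bool.μX.?Str.!Int.?Str.X

!Bool = ?Bool
  μX = μX  (binder kept)
    !Str = ?Str
      ?Int = !Int
        !Str = ?Str
          X self-dual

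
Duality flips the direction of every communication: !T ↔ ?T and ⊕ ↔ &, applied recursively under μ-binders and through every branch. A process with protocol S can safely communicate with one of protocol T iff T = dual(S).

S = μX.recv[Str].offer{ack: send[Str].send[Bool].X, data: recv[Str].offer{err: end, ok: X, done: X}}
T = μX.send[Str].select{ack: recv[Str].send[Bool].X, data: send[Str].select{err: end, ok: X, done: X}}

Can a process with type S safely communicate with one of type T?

NO

μX vs μX  match (rec unchanged)
  recv[Str] vs send[Str]  match
    offer{ack,data} vs select{ack,data}  match label sets agree
      case ack:
        send[Str] vs recv[Str]  match
          send[Bool] vs send[Bool]  ✗ same direction on both sides — not dual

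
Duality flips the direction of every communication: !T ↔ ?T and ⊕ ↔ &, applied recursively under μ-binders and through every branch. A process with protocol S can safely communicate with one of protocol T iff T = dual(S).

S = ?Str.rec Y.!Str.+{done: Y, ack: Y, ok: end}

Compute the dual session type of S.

!Str.rec Y.?Str.&{done: Y, ack: Y, ok: end}

?Str = !Str
  rec Y = rec Y  (μ self-dual)
    !Str = ?Str
      +{done,ack,ok} = &{done,ack,ok}  (internal→external)
        case done:
          dual(Y) = Y
        case ack:
          dual(Y) = Y
        case ok:
          dual(end) = end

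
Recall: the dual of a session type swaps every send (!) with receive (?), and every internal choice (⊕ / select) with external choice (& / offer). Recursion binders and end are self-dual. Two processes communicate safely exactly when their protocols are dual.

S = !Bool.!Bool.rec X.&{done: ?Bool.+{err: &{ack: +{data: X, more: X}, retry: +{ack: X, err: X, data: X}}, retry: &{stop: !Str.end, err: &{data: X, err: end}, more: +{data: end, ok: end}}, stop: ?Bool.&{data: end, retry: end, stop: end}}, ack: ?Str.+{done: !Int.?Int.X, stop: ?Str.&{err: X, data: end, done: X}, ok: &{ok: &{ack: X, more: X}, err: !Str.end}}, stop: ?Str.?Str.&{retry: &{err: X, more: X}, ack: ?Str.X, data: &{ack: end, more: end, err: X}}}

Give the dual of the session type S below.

?Bool.?Bool.rec X.+{done: !Bool.&{err: +{ack: &{data: X, more: X}, retry: &{ack: X, err: X, data: X}}, retry: +{stop: ?Str.end, err: +{data: X, err: end}, more: &{data: end, ok: end}}, stop: !Bool.+{data: end, retry: end, stop: end}}, ack: !Str.&{done: ?Int.!Int.X, stop: !Str.+{err: X, data: end, done: X}, ok: +{ok: +{ack: X, more: X}, err: ?Str.end}}, stop: !Str.!Str.+{retry: +{err: X, more: X}, ack: !Str.X, data: +{ack: end, more: end, err: X}}}

!Bool ↦ ?Bool
  !Bool ↦ ?Bool
    rec X ↦ rec X  (rec unchanged)
      &{done,ack,stop} ↦ +{done,ack,stop}  (external→internal)
        [done]
          ?Bool ↦ !Bool
            +{err,retry,stop} ↦ &{err,retry,stop}  (internal→external)
              [err]
                &{ack,retry} ↦ +{ack,retry}  (external→internal)
                  [ack]
                    +{data,more} ↦ &{data,more}  (internal→external)
                      [data]
                        X ↦ X
                      [more]
                        X ↦ X
                  [retry]
                    +{ack,err,data} ↦ &{ack,err,data}  (internal→external)
                      [ack]
                        X ↦ X
                      [err]
                        X ↦ X
                      [data]
                        X ↦ X
              [retry]
                &{stop,err,more} ↦ +{stop,err,more}  (external→internal)
                  [stop]
                    !Str ↦ ?Str
                      end ↦ end
                  [err]
                    &{data,err} ↦ +{data,err}  (external→internal)
                      [data]
                        X ↦ X
                      [err]
                        end ↦ end
                  [more]
                    +{data,ok} ↦ &{data,ok}  (internal→external)
                      [data]
                        end ↦ end
                      [ok]
                        end ↦ end
              [stop]
                ?Bool ↦ !Bool
                  &{data,retry,stop} ↦ +{data,retry,stop}  (external→internal)
                    [data]
                      end ↦ end
                    [retry]
                      end ↦ end
                    [stop]
                      end ↦ end
        [ack]
          ?Str ↦ !Str
            +{done,stop,ok} ↦ &{done,stop,ok}  (internal→external)
              [done]
                !Int ↦ ?Int
                  ?Int ↦ !Int
                    X ↦ X
              [stop]
                ?Str ↦ !Str
                  &{err,data,done} ↦ +{err,data,done}  (external→internal)
                    [err]
                      X ↦ X
                    [data]
                      end ↦ end
                    [done]
                      X ↦ X
              [ok]
                &{ok,err} ↦ +{ok,err}  (external→internal)
                  [ok]
                    &{ack,more} ↦ +{ack,more}  (external→internal)
                      [ack]
                        X ↦ X
                      [more]
                        X ↦ X
                  [err]
                    !Str ↦ ?Str
                      end ↦ end
        [stop]
          ?Str ↦ !Str
            ?Str ↦ !Str
              &{retry,ack,data} ↦ +{retry,ack,data}  (external→internal)
                [retry]
                  &{err,more} ↦ +{err,more}  (external→internal)
                    [err]
                      X ↦ X
                    [more]
                      X ↦ X
                [ack]
                  ?Str ↦ !Str
                    X ↦ X
                [data]
                  &{ack,more,err} ↦ +{ack,more,err}  (external→internal)
                    [ack]
                      end ↦ end
                    [more]
                      end ↦ end
                    [err]
                      X ↦ X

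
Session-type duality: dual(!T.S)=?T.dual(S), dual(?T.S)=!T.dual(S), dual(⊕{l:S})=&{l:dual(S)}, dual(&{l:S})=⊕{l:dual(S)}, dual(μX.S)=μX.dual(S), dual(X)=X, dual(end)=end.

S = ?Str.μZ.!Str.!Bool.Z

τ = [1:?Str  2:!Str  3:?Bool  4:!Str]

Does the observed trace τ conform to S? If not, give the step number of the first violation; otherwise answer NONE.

[1] ?Str  ok  cont: μZ.…
[2] !Str  ok  cont: !Bool.μZ.…
[3] got ?Bool, protocol expects !Bool  ✗

3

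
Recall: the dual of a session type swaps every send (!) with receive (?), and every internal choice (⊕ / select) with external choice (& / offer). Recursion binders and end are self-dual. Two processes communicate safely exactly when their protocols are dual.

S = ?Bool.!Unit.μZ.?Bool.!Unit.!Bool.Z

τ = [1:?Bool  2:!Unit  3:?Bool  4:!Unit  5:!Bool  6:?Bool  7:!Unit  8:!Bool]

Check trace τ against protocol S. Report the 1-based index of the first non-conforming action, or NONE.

NONE

step 1: ?Bool  ✓  residual = !Unit.μZ.…
step 2: !Unit  ✓  residual = μZ.…
step 3: ?Bool  ✓  residual = !Unit.!Bool.μZ.…
step 4: !Unit  ✓  residual = !Bool.μZ.…
step 5: !Bool  ✓  residual = μZ.…
step 6: ?Bool  ✓  residual = !Unit.!Bool.μZ.…
step 7: !Unit  ✓  residual = !Bool.μZ.…
step 8: !Bool  ✓  residual = μZ.…
all 8 steps conform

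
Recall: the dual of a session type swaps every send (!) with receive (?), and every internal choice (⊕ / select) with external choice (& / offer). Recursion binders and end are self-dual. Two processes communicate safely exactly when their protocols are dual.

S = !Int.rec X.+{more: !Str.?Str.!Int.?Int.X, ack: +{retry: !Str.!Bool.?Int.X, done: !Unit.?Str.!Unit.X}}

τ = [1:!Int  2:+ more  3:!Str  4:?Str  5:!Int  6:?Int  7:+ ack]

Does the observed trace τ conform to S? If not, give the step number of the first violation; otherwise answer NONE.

NONE

[1] !Int  match  cont: rec X.…
[2] + more  match  cont: !Str.?Str.!Int.?Int.rec X.…
[3] !Str  match  cont: ?Str.!Int.?Int.rec X.…
[4] ?Str  match  cont: !Int.?Int.rec X.…
[5] !Int  match  cont: ?Int.rec X.…
[6] ?Int  match  cont: rec X.…
[7] + ack  match  cont: +{retry: !Str.!Bool.?Int.rec X.…, done: !Unit.?Str.!Unit.rec X.…}
τ conforms to S (length 7)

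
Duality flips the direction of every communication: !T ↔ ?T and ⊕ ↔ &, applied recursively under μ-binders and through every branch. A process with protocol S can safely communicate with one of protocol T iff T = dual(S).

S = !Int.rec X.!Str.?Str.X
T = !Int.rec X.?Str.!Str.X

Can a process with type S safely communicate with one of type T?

!Int ‖ !Int  ✗ same direction on both sides — not dual

NO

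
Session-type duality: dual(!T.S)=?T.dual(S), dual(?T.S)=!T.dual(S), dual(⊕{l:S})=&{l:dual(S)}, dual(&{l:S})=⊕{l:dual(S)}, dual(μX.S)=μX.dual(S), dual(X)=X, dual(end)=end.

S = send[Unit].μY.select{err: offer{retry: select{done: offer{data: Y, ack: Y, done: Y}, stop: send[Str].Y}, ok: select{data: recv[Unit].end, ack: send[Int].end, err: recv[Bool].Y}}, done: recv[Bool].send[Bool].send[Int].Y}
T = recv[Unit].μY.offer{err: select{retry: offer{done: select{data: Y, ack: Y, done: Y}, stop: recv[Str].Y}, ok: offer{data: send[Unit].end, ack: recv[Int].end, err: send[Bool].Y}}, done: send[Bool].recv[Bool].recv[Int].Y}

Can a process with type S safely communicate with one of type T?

YES

send[Unit] vs recv[Unit]  match
  μY vs μY  match (rec unchanged)
    select{err,done} vs offer{err,done}  match same labels
      • err:
        offer{retry,ok} vs select{retry,ok}  match same labels
          • retry:
            select{done,stop} vs offer{done,stop}  match same labels
              • done:
                offer{data,ack,done} vs select{data,ack,done}  match same labels
                  • data:
                    Y vs Y  match
                  • ack:
                    Y vs Y  match
                  • done:
                    Y vs Y  match
              • stop:
                send[Str] vs recv[Str]  match
                  Y vs Y  match
          • ok:
            select{data,ack,err} vs offer{data,ack,err}  match same labels
              • data:
                recv[Unit] vs send[Unit]  match
                  end vs end  match
              • ack:
                send[Int] vs recv[Int]  match
                  end vs end  match
              • err:
                recv[Bool] vs send[Bool]  match
                  Y vs Y  match
      • done:
        recv[Bool] vs send[Bool]  match
          send[Bool] vs recv[Bool]  match
            send[Int] vs recv[Int]  match
              Y vs Y  match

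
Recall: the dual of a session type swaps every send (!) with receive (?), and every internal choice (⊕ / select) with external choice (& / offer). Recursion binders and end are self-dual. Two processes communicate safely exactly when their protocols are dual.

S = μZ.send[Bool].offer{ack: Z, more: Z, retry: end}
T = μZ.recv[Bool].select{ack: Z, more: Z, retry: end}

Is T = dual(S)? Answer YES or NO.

μZ ‖ μZ  ✓ (rec unchanged)
  send[Bool] ‖ recv[Bool]  ✓
    offer{ack,more,retry} ‖ select{ack,more,retry}  ✓ same labels
      [ack]
        Z ‖ Z  ✓
      [more]
        Z ‖ Z  ✓
      [retry]
        end ‖ end  ✓

YES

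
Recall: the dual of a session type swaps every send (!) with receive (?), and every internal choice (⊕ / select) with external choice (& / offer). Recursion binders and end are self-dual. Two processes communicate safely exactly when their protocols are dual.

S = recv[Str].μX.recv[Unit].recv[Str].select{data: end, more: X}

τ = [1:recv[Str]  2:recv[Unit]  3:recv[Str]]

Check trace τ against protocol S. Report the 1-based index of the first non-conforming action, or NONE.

@1 recv[Str]  match  now at μX.…
@2 recv[Unit]  match  now at recv[Str].select{data: end, more: μX.…}
@3 recv[Str]  match  now at select{data: end, more: μX.…}
τ conforms to S (length 3)

NONE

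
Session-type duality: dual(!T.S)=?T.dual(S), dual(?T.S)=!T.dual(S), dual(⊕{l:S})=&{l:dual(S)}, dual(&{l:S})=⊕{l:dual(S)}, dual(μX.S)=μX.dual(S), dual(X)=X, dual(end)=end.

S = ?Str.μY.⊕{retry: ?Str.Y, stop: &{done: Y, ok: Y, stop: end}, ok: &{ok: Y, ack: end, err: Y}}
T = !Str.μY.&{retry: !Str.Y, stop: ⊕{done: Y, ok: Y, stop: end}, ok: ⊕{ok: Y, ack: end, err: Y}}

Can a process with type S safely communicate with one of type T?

?Str ‖ !Str  ✓
  μY ‖ μY  ✓ (rec unchanged)
    ⊕{retry,stop,ok} ‖ &{retry,stop,ok}  ✓ label sets agree
      case retry:
        ?Str ‖ !Str  ✓
          Y ‖ Y  ✓
      case stop:
        &{done,ok,stop} ‖ ⊕{done,ok,stop}  ✓ label sets agree
          case done:
            Y ‖ Y  ✓
          case ok:
            Y ‖ Y  ✓
          case stop:
            end ‖ end  ✓
      case ok:
        &{ok,ack,err} ‖ ⊕{ok,ack,err}  ✓ label sets agree
          case ok:
            Y ‖ Y  ✓
          case ack:
            end ‖ end  ✓
          case err:
            Y ‖ Y  ✓

YES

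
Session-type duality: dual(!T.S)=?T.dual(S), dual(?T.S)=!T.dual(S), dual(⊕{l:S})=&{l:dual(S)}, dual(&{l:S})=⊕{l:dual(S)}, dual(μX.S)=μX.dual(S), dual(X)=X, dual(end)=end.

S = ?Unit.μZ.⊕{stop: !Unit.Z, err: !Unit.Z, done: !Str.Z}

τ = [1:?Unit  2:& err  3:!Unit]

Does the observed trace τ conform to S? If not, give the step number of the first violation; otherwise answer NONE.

2

step 1: ?Unit  ✓  state: μZ.…
step 2: got & err, protocol expects ⊕ stop or ⊕ err or ⊕ done  ✗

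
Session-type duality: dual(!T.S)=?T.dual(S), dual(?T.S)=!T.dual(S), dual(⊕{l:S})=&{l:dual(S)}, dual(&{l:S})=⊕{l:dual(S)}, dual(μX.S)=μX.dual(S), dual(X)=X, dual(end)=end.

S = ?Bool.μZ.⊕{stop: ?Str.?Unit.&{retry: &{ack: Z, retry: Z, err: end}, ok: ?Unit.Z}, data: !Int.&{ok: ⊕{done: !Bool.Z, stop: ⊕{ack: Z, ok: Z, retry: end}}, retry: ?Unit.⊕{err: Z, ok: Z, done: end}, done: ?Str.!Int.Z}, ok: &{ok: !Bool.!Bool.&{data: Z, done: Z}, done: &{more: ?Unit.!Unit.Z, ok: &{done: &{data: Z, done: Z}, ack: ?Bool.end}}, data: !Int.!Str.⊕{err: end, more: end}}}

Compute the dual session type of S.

?Bool ↦ !Bool
  μZ ↦ μZ  (rec unchanged)
    ⊕{stop,data,ok} ↦ &{stop,data,ok}  (select→offer)
      • stop:
        ?Str ↦ !Str
          ?Unit ↦ !Unit
            &{retry,ok} ↦ ⊕{retry,ok}  (&→⊕)
              • retry:
                &{ack,retry,err} ↦ ⊕{ack,retry,err}  (&→⊕)
                  • ack:
                    Z self-dual
                  • retry:
                    Z self-dual
                  • err:
                    end self-dual
              • ok:
                ?Unit ↦ !Unit
                  Z self-dual
      • data:
        !Int ↦ ?Int
          &{ok,retry,done} ↦ ⊕{ok,retry,done}  (&→⊕)
            • ok:
              ⊕{done,stop} ↦ &{done,stop}  (select→offer)
                • done:
                  !Bool ↦ ?Bool
                    Z self-dual
                • stop:
                  ⊕{ack,ok,retry} ↦ &{ack,ok,retry}  (select→offer)
                    • ack:
                      Z self-dual
                    • ok:
                      Z self-dual
                    • retry:
                      end self-dual
            • retry:
              ?Unit ↦ !Unit
                ⊕{err,ok,done} ↦ &{err,ok,done}  (select→offer)
                  • err:
                    Z self-dual
                  • ok:
                    Z self-dual
                  • done:
                    end self-dual
            • done:
              ?Str ↦ !Str
                !Int ↦ ?Int
                  Z self-dual
      • ok:
        &{ok,done,data} ↦ ⊕{ok,done,data}  (&→⊕)
          • ok:
            !Bool ↦ ?Bool
              !Bool ↦ ?Bool
                &{data,done} ↦ ⊕{data,done}  (&→⊕)
                  • data:
                    Z self-dual
                  • done:
                    Z self-dual
          • done:
            &{more,ok} ↦ ⊕{more,ok}  (&→⊕)
              • more:
                ?Unit ↦ !Unit
                  !Unit ↦ ?Unit
                    Z self-dual
              • ok:
                &{done,ack} ↦ ⊕{done,ack}  (&→⊕)
                  • done:
                    &{data,done} ↦ ⊕{data,done}  (&→⊕)
                      • data:
                        Z self-dual
                      • done:
                        Z self-dual
                  • ack:
                    ?Bool ↦ !Bool
                      end self-dual
          • data:
            !Int ↦ ?Int
              !Str ↦ ?Str
                ⊕{err,more} ↦ &{err,more}  (select→offer)
                  • err:
                    end self-dual
                  • more:
                    end self-dual

!Bool.μZ.&{stop: !Str.!Unit.⊕{retry: ⊕{ack: Z, retry: Z, err: end}, ok: !Unit.Z}, data: ?Int.⊕{ok: &{done: ?Bool.Z, stop: &{ack: Z, ok: Z, retry: end}}, retry: !Unit.&{err: Z, ok: Z, done: end}, done: !Str.?Int.Z}, ok: ⊕{ok: ?Bool.?Bool.⊕{data: Z, done: Z}, done: ⊕{more: !Unit.?Unit.Z, ok: ⊕{done: ⊕{data: Z, done: Z}, ack: !Bool.end}}, data: ?Int.?Str.&{err: end, more: end}}}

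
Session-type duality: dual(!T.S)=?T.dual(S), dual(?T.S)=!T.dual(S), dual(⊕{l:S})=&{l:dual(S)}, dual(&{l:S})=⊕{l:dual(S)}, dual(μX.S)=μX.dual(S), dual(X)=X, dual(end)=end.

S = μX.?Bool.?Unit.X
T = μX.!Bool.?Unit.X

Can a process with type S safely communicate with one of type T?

NO

μX | μX  ok (μ self-dual)
  ?Bool | !Bool  ok
    ?Unit | ?Unit  ✗ same direction on both sides — not dual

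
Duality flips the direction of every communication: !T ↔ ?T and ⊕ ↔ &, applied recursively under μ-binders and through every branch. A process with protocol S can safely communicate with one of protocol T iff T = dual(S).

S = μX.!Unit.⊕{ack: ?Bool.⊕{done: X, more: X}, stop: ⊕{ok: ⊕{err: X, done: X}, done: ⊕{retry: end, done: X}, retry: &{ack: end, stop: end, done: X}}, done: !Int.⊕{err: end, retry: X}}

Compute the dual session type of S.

μX.?Unit.&{ack: !Bool.&{done: X, more: X}, stop: &{ok: &{err: X, done: X}, done: &{retry: end, done: X}, retry: ⊕{ack: end, stop: end, done: X}}, done: ?Int.&{err: end, retry: X}}

μX ↦ μX  (binder kept)
  !Unit ↦ ?Unit
    ⊕{ack,stop,done} ↦ &{ack,stop,done}  (select→offer)
      case ack:
        ?Bool ↦ !Bool
          ⊕{done,more} ↦ &{done,more}  (select→offer)
            case done:
              X ↦ X
            case more:
              X ↦ X
      case stop:
        ⊕{ok,done,retry} ↦ &{ok,done,retry}  (select→offer)
          case ok:
            ⊕{err,done} ↦ &{err,done}  (select→offer)
              case err:
                X ↦ X
              case done:
                X ↦ X
          case done:
            ⊕{retry,done} ↦ &{retry,done}  (select→offer)
              case retry:
                end ↦ end
              case done:
                X ↦ X
          case retry:
            &{ack,stop,done} ↦ ⊕{ack,stop,done}  (&→⊕)
              case ack:
                end ↦ end
              case stop:
                end ↦ end
              case done:
                X ↦ X
      case done:
        !Int ↦ ?Int
          ⊕{err,retry} ↦ &{err,retry}  (select→offer)
            case err:
              end ↦ end
            case retry:
              X ↦ X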